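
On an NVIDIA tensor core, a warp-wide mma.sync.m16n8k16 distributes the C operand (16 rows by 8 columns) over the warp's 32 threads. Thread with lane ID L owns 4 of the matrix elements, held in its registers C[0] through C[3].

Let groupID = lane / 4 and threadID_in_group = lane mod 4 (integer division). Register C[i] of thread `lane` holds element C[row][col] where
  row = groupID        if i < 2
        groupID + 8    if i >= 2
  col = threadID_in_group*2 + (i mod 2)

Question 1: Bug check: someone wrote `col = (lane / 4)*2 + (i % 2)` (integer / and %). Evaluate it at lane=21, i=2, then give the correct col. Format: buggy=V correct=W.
buggy=10 correct=2

`(lane / 4)*2 + (i % 2)`[21,2]->10
lane 21->21/4=5, 21 mod 4=1
i=2  r:5+8->13  c:2·1+0->2
col: 10 vs 2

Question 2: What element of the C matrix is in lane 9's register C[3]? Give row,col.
10,3

L=9⇒gr=9>>2=2, th=9&3=1
[3]⇒row 2+8=10  col 1·2+1=3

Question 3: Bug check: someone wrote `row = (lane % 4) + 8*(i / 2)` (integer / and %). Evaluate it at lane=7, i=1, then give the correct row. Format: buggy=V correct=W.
`(lane % 4) + 8*(i / 2)`[7,1]->3
lane 7->7/4=1, 7 mod 4=3
i=1  r:1+0->1  c:2·3+1->7
row: 3 vs 1

buggy=3 correct=1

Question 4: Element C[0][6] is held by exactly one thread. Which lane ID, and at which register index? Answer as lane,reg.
3,0

r=0⇒gr=0,Rb=0  c=6⇒th=3,odd=0
L=0*4+3=3  i=0*2+0=0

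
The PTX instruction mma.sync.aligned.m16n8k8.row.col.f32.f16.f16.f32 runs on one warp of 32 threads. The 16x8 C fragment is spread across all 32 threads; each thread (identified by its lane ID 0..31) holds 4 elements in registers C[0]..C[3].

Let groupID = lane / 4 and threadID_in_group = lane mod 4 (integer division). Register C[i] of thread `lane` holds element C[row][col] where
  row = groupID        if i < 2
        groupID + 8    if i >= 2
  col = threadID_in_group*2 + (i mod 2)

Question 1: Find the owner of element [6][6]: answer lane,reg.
r: 6->gid=6,r8=0  c: 6->tid=3,i&1=0
L=6*4+3=27  i=0*2+0=0

27,0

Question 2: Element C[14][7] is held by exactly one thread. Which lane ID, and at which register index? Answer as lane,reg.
27,3

r=14⇒gr=6,Rb=1  c=7⇒th=3,odd=1
L=6*4+3=27  i=1*2+1=3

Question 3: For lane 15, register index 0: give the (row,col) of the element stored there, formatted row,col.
lane 15=>15/4=3, 15 mod 4=3
i=0  r:3+0=>3  c:2·3+0=>6

3,6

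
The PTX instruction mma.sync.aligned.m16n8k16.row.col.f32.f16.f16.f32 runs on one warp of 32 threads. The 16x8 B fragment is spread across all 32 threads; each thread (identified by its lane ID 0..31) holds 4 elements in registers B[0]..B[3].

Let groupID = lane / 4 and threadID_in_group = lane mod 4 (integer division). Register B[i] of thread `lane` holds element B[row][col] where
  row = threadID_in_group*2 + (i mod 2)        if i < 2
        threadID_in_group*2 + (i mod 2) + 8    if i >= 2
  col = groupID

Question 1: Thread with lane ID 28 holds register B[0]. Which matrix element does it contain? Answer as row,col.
L=28→G=28>>2=7, T=28&3=0
[0]→row 0·2+0+0=0  col G=7

0,7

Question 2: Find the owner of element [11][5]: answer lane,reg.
c=5->g=5  r=11->rb=1,t=1,b0=1
L=5*4+1=21  i=1*2+1=3

21,3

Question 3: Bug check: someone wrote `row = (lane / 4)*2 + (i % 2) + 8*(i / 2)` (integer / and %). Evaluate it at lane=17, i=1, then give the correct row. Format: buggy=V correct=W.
`(lane / 4)*2 + (i % 2) + 8*(i / 2)`[17,1]=>9
17: grp=4,tig=1
[1] (1*2+1+0,4) = (3,4)
row: 9 vs 3

buggy=9 correct=3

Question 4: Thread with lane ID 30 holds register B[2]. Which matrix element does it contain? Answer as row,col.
lane 30: gr=7 (30/4), th=2 (30%4)
i=2: r=2*2+0+8=12, c=gr=7

12,7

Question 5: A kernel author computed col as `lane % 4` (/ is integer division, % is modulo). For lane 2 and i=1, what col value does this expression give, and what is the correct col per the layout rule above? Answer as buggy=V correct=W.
`lane % 4`[2,1]->2
lane 2->2/4=0, 2 mod 4=2
i=1  r:2·2+1+0->5  c:0
col: 2 vs 0

buggy=2 correct=0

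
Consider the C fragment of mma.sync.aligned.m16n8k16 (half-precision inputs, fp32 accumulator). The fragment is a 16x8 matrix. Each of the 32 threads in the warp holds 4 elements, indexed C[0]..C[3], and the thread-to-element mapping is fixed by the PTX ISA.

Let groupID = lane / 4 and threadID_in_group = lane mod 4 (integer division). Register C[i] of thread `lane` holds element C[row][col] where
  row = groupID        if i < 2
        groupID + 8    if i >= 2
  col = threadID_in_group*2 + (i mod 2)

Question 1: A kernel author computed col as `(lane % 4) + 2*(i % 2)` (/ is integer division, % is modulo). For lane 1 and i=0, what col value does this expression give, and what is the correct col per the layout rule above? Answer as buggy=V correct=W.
buggy=1 correct=2

`(lane % 4) + 2*(i % 2)`[1,0]⇒1
lane 1: gr=0 (1/4), th=1 (1%4)
i=0: r=0+0=0, c=1*2+0=2
col: 1 vs 2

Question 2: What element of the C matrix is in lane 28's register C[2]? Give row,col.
15,0

lane 28: g=7 (28/4), t=0 (28%4)
i=2: r=7+8=15, c=0*2+0=0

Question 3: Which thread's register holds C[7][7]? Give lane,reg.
r: 7->gid=7,r8=0  c: 7->tid=3,i&1=1
L=7*4+3=31  i=0*2+1=1

31,1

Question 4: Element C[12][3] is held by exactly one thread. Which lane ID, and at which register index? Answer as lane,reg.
17,3

r=12→G=4,rhi=1  c=3→T=1,p=1
L=4*4+1=17  i=1*2+1=3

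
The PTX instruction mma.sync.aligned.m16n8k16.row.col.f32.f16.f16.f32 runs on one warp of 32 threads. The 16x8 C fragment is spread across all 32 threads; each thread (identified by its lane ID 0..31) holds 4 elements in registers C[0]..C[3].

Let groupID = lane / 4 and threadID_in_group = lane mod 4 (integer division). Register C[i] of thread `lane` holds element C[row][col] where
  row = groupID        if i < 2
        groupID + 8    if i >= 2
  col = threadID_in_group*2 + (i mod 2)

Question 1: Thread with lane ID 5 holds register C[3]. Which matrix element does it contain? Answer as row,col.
9,3

L=5=>grp=5>>2=1, tig=5&3=1
[3]=>row 1+8=9  col 1·2+1=3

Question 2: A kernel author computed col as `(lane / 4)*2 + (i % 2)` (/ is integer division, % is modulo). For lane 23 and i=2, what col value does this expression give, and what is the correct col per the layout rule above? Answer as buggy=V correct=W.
buggy=10 correct=6

`(lane / 4)*2 + (i % 2)`[23,2]⇒10
lane 23: gr=5 (23/4), th=3 (23%4)
i=2: r=5+8=13, c=3*2+0=6
col: 10 vs 6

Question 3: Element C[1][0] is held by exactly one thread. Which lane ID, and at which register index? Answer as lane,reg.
r=1→G=1,rhi=0  c=0→T=0,p=0
L=1*4+0=4  i=0*2+0=0

4,0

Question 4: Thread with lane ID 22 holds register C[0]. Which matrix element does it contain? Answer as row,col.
lane 22: gid=5 (22/4), tid=2 (22%4)
i=0: r=5+0=5, c=2*2+0=4

5,4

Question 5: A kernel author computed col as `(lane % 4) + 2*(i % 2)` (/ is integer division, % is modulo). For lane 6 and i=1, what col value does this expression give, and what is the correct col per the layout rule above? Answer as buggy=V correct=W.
buggy=4 correct=5

`(lane % 4) + 2*(i % 2)`[6,1]->4
lane 6->6/4=1, 6 mod 4=2
i=1  r:1+0->1  c:2·2+1->5
col: 4 vs 5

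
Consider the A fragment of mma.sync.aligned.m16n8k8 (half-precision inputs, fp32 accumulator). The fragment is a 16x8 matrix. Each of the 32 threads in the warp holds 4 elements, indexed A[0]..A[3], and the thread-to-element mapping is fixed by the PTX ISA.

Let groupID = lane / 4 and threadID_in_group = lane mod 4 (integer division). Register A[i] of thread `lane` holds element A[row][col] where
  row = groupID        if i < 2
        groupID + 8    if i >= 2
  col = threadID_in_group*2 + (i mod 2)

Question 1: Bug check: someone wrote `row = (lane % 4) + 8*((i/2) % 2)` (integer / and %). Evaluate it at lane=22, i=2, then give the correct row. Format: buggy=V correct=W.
`(lane % 4) + 8*((i/2) % 2)`[22,2]=>10
lane 22: grp=5 (22/4), tig=2 (22%4)
i=2: r=5+8=13, c=2*2+0=4
row: 10 vs 13

buggy=10 correct=13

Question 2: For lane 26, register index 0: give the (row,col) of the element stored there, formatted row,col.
6,4

lane 26: gid=6 (26/4), tid=2 (26%4)
i=0: r=6+0=6, c=2*2+0=4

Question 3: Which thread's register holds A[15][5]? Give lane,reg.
30,3

r: 15->gid=7,r8=1  c: 5->tid=2,i&1=1
L=7*4+2=30  i=1*2+1=3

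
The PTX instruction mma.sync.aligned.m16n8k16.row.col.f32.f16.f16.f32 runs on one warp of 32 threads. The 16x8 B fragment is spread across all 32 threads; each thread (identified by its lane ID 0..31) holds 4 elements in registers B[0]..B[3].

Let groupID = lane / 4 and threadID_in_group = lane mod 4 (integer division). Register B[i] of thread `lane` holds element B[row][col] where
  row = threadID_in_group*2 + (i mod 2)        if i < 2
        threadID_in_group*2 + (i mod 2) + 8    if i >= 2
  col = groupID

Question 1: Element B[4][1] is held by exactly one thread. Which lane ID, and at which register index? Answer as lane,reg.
c=1->g=1  r=4->rb=0,t=2,b0=0
L=1*4+2=6  i=0*2+0=0

6,0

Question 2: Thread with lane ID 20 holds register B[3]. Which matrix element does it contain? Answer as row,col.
lane 20⇒20/4=5, 20 mod 4=0
i=3  r:2·0+1+8⇒9  c:5

9,5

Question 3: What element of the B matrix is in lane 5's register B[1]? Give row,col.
3,1

lane 5->5/4=1, 5 mod 4=1
i=1  r:2·1+1+0->3  c:1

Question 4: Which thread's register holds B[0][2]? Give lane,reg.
c=2→G=2  r=0→rhi=0,T=0,p=0
L=2*4+0=8  i=0*2+0=0

8,0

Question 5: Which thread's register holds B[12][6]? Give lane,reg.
26,2

c=6→G=6  r=12→rhi=1,T=2,p=0
L=6*4+2=26  i=1*2+0=2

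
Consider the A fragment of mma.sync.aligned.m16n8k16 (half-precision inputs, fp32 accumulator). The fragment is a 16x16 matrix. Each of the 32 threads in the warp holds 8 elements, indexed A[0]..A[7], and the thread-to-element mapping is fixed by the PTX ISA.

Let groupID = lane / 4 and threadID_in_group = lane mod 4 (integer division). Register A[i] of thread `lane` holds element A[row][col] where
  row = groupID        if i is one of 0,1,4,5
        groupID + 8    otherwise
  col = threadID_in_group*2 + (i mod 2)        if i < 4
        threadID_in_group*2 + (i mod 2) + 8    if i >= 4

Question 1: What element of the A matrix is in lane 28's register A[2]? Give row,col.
28: gid=7,tid=0
[2] (7+8,0*2+0+0) = (15,0)

15,0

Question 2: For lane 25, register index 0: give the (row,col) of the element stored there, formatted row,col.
25: G=6,T=1
[0] (6+0,1*2+0+0) = (6,2)

6,2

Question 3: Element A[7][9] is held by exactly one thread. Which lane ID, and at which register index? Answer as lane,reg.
28,5

r:7=>grp=7,rB=0  c:9=>cB=1,tig=0,lo=1
L=7*4+0=28  i=1*4+0*2+1=5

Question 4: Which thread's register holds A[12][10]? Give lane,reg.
r: 12->gid=4,r8=1  c: 10->c8=1,tid=1,i&1=0
L=4*4+1=17  i=1*4+1*2+0=6

17,6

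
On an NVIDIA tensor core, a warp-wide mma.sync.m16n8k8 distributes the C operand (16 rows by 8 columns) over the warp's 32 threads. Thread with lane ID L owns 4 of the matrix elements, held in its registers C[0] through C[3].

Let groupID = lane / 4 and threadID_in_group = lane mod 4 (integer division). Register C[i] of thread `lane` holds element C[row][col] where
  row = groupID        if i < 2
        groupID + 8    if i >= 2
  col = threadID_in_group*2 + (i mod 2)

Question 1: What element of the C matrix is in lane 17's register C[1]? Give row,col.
4,3

17: grp=4,tig=1
[1] (4+0,1*2+1) = (4,3)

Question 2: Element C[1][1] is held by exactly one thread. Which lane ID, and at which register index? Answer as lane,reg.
4,1

r=1⇒gr=1,Rb=0  c=1⇒th=0,odd=1
L=1*4+0=4  i=0*2+1=1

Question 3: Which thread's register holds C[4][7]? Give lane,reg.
19,1

r: 4->gid=4,r8=0  c: 7->tid=3,i&1=1
L=4*4+3=19  i=0*2+1=1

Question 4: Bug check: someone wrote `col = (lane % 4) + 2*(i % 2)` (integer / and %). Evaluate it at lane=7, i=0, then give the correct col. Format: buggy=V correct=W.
buggy=3 correct=6

`(lane % 4) + 2*(i % 2)`[7,0]=>3
7: grp=1,tig=3
[0] (1+0,3*2+0) = (1,6)
col: 3 vs 6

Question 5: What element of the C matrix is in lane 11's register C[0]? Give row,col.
L=11->gid=11>>2=2, tid=11&3=3
[0]->row 2+0=2  col 3·2+0=6

2,6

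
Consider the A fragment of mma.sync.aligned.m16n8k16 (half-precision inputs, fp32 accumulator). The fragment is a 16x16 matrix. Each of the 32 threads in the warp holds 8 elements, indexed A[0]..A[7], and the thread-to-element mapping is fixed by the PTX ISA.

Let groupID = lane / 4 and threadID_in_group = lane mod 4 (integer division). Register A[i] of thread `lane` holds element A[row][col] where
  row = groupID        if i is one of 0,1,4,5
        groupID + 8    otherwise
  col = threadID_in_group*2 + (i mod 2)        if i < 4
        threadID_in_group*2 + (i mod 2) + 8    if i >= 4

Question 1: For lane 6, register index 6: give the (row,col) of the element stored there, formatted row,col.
9,12

lane 6: gr=1 (6/4), th=2 (6%4)
i=6: r=1+8=9, c=2*2+0+8=12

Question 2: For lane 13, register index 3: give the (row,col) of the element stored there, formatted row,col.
13: gr=3,th=1
[3] (3+8,1*2+1+0) = (11,3)

11,3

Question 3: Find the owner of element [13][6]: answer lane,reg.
23,2

r=13->g=5,rb=1  c=6->cb=0,t=3,b0=0
L=5*4+3=23  i=0*4+1*2+0=2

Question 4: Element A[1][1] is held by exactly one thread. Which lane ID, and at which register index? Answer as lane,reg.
4,1

r=1⇒gr=1,Rb=0  c=1⇒Cb=0,th=0,odd=1
L=1*4+0=4  i=0*4+0*2+1=1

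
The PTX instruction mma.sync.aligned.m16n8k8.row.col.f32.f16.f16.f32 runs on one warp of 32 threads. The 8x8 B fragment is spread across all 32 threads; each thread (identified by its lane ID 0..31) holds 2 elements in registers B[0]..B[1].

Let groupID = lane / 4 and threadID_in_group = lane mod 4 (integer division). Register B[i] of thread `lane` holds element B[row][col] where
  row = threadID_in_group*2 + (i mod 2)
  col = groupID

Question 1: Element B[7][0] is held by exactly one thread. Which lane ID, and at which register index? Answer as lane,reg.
3,1

c=0⇒gr=0  r=7⇒th=3,odd=1
L=0*4+3=3  i=1=1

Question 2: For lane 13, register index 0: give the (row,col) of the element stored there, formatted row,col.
lane 13: G=3 (13/4), T=1 (13%4)
i=0: r=1*2+0=2, c=G=3

2,3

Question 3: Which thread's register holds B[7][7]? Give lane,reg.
31,1

c=7→G=7  r=7→T=3,p=1
L=7*4+3=31  i=1=1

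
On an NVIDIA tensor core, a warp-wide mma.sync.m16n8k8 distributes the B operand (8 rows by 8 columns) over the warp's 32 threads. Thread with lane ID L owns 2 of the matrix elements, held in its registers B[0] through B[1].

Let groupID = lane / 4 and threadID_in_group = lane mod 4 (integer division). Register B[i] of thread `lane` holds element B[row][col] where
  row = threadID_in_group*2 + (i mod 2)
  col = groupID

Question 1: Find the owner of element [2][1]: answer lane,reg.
5,0

c=1⇒gr=1  r=2⇒th=1,odd=0
L=1*4+1=5  i=0=0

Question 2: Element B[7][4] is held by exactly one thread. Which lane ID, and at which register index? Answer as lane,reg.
19,1

c=4→G=4  r=7→T=3,p=1
L=4*4+3=19  i=1=1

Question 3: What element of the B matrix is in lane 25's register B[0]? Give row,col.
lane 25: g=6 (25/4), t=1 (25%4)
i=0: r=1*2+0=2, c=g=6

2,6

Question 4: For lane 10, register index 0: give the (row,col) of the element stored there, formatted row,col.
4,2

lane 10->10/4=2, 10 mod 4=2
i=0  r:2·2+0->4  c:2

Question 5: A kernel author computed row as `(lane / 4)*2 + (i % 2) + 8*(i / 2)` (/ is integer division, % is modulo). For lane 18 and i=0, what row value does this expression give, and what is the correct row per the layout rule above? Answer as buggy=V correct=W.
buggy=8 correct=4

`(lane / 4)*2 + (i % 2) + 8*(i / 2)`[18,0]→8
18: G=4,T=2
[0] (2*2+0,4) = (4,4)
row: 8 vs 4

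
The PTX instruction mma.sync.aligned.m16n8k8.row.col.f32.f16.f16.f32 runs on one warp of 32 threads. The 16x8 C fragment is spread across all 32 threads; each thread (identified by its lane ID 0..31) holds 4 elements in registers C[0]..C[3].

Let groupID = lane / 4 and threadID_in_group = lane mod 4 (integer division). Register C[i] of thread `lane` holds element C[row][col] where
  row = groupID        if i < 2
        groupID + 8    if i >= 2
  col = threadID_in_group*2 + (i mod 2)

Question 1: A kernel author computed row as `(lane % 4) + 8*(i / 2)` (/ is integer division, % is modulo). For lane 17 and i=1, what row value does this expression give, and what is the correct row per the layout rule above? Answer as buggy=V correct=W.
buggy=1 correct=4

`(lane % 4) + 8*(i / 2)`[17,1]⇒1
lane 17: gr=4 (17/4), th=1 (17%4)
i=1: r=4+0=4, c=1*2+1=3
row: 1 vs 4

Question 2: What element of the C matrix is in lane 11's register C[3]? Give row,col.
lane 11: gid=2 (11/4), tid=3 (11%4)
i=3: r=2+8=10, c=3*2+1=7

10,7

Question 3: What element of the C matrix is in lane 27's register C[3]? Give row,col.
14,7

27: G=6,T=3
[3] (6+8,3*2+1) = (14,7)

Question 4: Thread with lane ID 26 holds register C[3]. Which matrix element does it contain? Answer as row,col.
L=26->g=26>>2=6, t=26&3=2
[3]->row 6+8=14  col 2·2+1=5

14,5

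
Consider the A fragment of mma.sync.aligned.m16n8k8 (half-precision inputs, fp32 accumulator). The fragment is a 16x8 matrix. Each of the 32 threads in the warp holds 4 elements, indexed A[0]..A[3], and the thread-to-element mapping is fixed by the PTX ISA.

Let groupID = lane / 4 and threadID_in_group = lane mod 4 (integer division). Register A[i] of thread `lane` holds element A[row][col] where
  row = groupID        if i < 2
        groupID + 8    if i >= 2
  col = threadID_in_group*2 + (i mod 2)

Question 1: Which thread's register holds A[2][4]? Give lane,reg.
r:2=>grp=2,rB=0  c:4=>tig=2,lo=0
L=2*4+2=10  i=0*2+0=0

10,0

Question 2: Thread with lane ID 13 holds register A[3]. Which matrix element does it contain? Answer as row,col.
11,3

lane 13: grp=3 (13/4), tig=1 (13%4)
i=3: r=3+8=11, c=1*2+1=3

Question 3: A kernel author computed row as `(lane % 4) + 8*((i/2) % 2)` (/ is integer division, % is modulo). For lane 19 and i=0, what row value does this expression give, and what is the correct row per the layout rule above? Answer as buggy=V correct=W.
`(lane % 4) + 8*((i/2) % 2)`[19,0]→3
19: G=4,T=3
[0] (4+0,3*2+0) = (4,6)
row: 3 vs 4

buggy=3 correct=4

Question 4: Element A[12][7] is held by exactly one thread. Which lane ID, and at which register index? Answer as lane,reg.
r=12->g=4,rb=1  c=7->t=3,b0=1
L=4*4+3=19  i=1*2+1=3

19,3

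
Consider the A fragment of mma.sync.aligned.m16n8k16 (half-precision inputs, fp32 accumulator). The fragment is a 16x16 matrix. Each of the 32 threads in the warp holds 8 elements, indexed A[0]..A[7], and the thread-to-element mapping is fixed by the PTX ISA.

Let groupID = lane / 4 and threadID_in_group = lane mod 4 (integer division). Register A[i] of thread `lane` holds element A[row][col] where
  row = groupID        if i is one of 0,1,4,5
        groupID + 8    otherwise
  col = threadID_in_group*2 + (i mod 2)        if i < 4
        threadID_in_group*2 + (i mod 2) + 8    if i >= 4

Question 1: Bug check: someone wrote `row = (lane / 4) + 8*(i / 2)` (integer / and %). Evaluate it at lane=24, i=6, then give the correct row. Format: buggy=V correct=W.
`(lane / 4) + 8*(i / 2)`[24,6]->30
lane 24: gid=6 (24/4), tid=0 (24%4)
i=6: r=6+8=14, c=0*2+0+8=8
row: 30 vs 14

buggy=30 correct=14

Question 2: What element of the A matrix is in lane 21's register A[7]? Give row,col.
13,11

lane 21=>21/4=5, 21 mod 4=1
i=7  r:5+8=>13  c:2·1+1+8=>11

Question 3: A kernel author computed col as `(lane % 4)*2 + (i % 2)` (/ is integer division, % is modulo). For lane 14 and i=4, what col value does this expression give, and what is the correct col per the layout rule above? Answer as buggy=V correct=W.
buggy=4 correct=12

`(lane % 4)*2 + (i % 2)`[14,4]=>4
lane 14=>14/4=3, 14 mod 4=2
i=4  r:3+0=>3  c:2·2+0+8=>12
col: 4 vs 12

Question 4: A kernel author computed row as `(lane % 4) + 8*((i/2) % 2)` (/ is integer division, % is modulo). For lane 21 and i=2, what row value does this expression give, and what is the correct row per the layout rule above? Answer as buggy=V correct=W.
buggy=9 correct=13

`(lane % 4) + 8*((i/2) % 2)`[21,2]=>9
lane 21=>21/4=5, 21 mod 4=1
i=2  r:5+8=>13  c:2·1+0+0=>2
row: 9 vs 13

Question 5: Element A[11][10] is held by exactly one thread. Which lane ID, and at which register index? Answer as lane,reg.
r:11=>grp=3,rB=1  c:10=>cB=1,tig=1,lo=0
L=3*4+1=13  i=1*4+1*2+0=6

13,6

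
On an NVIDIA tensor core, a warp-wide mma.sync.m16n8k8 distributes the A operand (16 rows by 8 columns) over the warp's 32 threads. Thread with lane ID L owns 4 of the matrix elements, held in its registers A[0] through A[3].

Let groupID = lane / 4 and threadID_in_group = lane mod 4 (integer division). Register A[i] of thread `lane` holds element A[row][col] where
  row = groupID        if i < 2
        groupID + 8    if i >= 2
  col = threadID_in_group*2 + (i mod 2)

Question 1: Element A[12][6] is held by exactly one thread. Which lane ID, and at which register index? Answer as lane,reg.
19,2

r:12=>grp=4,rB=1  c:6=>tig=3,lo=0
L=4*4+3=19  i=1*2+0=2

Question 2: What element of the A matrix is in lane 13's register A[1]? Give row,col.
3,3

lane 13=>13/4=3, 13 mod 4=1
i=1  r:3+0=>3  c:2·1+1=>3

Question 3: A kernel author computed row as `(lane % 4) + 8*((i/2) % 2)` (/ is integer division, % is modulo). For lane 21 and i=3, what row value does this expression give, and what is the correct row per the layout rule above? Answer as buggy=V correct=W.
buggy=9 correct=13

`(lane % 4) + 8*((i/2) % 2)`[21,3]->9
lane 21->21/4=5, 21 mod 4=1
i=3  r:5+8->13  c:2·1+1->3
row: 9 vs 13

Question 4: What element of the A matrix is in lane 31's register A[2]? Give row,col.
31: gid=7,tid=3
[2] (7+8,3*2+0) = (15,6)

15,6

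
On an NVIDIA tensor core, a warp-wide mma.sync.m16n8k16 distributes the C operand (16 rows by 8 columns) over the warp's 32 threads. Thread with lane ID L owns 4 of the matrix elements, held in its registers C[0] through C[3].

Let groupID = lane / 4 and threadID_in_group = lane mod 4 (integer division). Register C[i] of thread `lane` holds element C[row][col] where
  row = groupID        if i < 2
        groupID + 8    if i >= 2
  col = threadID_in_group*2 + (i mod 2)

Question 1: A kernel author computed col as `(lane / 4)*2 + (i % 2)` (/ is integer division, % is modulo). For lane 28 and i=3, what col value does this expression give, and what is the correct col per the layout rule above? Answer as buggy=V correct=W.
buggy=15 correct=1

`(lane / 4)*2 + (i % 2)`[28,3]=>15
lane 28=>28/4=7, 28 mod 4=0
i=3  r:7+8=>15  c:2·0+1=>1
col: 15 vs 1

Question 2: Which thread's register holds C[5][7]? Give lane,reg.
23,1

r: 5->gid=5,r8=0  c: 7->tid=3,i&1=1
L=5*4+3=23  i=0*2+1=1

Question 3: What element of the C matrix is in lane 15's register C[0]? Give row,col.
lane 15->15/4=3, 15 mod 4=3
i=0  r:3+0->3  c:2·3+0->6

3,6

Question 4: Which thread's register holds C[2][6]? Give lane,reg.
r:2=>grp=2,rB=0  c:6=>tig=3,lo=0
L=2*4+3=11  i=0*2+0=0

11,0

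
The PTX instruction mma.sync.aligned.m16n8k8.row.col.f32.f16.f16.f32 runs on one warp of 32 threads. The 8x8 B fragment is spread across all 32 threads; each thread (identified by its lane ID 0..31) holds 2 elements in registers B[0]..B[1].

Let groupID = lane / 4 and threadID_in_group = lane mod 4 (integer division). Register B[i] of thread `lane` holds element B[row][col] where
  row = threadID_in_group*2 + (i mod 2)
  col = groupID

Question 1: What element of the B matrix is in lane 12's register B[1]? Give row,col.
12: G=3,T=0
[1] (0*2+1,3) = (1,3)

1,3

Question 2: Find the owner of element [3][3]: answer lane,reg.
13,1

c:3=>grp=3  r:3=>tig=1,lo=1
L=3*4+1=13  i=1=1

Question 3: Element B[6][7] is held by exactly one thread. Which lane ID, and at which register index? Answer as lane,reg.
c: 7->gid=7  r: 6->tid=3,i&1=0
L=7*4+3=31  i=0=0

31,0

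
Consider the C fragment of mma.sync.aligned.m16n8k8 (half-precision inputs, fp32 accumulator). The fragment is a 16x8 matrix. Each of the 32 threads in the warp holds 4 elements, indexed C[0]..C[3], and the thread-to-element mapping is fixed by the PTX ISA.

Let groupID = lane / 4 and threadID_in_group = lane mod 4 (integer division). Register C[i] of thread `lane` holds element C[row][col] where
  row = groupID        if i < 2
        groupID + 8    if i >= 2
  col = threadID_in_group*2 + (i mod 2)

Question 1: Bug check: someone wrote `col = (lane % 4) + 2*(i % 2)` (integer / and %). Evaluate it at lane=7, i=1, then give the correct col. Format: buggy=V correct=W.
`(lane % 4) + 2*(i % 2)`[7,1]->5
lane 7->7/4=1, 7 mod 4=3
i=1  r:1+0->1  c:2·3+1->7
col: 5 vs 7

buggy=5 correct=7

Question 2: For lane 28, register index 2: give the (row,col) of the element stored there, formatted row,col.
15,0

28: grp=7,tig=0
[2] (7+8,0*2+0) = (15,0)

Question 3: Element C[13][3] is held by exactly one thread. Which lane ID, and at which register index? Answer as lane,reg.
21,3

r: 13->gid=5,r8=1  c: 3->tid=1,i&1=1
L=5*4+1=21  i=1*2+1=3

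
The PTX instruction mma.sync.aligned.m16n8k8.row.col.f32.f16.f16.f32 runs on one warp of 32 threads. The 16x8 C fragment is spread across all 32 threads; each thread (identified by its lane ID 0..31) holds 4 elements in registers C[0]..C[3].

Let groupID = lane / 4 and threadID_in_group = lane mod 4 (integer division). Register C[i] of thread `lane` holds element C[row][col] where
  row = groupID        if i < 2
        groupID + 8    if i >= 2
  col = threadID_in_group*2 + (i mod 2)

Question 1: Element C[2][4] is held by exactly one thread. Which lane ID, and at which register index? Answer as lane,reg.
10,0

r=2->g=2,rb=0  c=4->t=2,b0=0
L=2*4+2=10  i=0*2+0=0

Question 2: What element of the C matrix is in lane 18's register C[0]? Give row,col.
4,4

lane 18: grp=4 (18/4), tig=2 (18%4)
i=0: r=4+0=4, c=2*2+0=4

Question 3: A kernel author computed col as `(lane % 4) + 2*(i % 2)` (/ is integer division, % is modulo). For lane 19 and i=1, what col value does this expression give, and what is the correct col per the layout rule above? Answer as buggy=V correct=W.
`(lane % 4) + 2*(i % 2)`[19,1]->5
19: g=4,t=3
[1] (4+0,3*2+1) = (4,7)
col: 5 vs 7

buggy=5 correct=7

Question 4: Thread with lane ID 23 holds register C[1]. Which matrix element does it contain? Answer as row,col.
23: g=5,t=3
[1] (5+0,3*2+1) = (5,7)

5,7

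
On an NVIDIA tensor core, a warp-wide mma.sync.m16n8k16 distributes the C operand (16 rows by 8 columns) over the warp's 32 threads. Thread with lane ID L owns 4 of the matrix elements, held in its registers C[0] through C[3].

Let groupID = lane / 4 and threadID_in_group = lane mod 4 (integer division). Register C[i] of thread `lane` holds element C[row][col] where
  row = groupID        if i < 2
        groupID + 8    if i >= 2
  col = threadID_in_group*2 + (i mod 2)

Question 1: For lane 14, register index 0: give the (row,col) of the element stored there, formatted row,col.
3,4

lane 14->14/4=3, 14 mod 4=2
i=0  r:3+0->3  c:2·2+0->4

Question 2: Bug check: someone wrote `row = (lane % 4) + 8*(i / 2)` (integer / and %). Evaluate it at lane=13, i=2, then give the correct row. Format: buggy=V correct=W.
buggy=9 correct=11

`(lane % 4) + 8*(i / 2)`[13,2]→9
lane 13→13/4=3, 13 mod 4=1
i=2  r:3+8→11  c:2·1+0→2
row: 9 vs 11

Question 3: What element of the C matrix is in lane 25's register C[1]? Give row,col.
6,3

25: gid=6,tid=1
[1] (6+0,1*2+1) = (6,3)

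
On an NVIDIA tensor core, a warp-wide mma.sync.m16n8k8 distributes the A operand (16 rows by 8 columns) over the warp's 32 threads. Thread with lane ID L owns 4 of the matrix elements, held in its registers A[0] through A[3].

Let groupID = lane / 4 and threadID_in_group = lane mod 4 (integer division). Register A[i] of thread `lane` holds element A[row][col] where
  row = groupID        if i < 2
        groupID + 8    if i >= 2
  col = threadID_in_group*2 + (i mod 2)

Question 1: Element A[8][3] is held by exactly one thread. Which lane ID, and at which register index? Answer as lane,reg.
1,3

r=8→G=0,rhi=1  c=3→T=1,p=1
L=0*4+1=1  i=1*2+1=3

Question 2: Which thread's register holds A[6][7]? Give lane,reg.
r:6=>grp=6,rB=0  c:7=>tig=3,lo=1
L=6*4+3=27  i=0*2+1=1

27,1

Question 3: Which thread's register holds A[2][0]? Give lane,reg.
8,0

r=2->g=2,rb=0  c=0->t=0,b0=0
L=2*4+0=8  i=0*2+0=0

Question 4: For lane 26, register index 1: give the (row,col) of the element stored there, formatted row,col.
lane 26: G=6 (26/4), T=2 (26%4)
i=1: r=6+0=6, c=2*2+1=5

6,5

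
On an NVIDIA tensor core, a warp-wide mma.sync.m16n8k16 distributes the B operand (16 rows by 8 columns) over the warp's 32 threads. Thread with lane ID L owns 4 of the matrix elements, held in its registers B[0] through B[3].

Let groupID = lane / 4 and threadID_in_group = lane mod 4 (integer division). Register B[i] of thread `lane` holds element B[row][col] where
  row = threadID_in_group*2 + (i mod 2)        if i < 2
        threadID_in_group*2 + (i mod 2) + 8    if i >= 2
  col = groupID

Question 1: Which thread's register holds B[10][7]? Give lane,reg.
29,2

c=7→G=7  r=10→rhi=1,T=1,p=0
L=7*4+1=29  i=1*2+0=2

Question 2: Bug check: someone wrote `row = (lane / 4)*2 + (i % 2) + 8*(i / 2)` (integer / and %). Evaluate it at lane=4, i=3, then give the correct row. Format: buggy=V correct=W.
buggy=11 correct=9

`(lane / 4)*2 + (i % 2) + 8*(i / 2)`[4,3]⇒11
L=4⇒gr=4>>2=1, th=4&3=0
[3]⇒row 0·2+1+8=9  col gr=1
row: 11 vs 9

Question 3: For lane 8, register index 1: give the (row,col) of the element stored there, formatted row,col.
1,2

lane 8⇒8/4=2, 8 mod 4=0
i=1  r:2·0+1+0⇒1  c:2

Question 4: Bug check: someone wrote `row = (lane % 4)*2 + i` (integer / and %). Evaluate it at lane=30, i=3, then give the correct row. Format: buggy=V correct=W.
buggy=7 correct=13

`(lane % 4)*2 + i`[30,3]=>7
L=30=>grp=30>>2=7, tig=30&3=2
[3]=>row 2·2+1+8=13  col grp=7
row: 7 vs 13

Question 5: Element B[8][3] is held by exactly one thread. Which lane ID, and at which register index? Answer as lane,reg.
c: 3->gid=3  r: 8->r8=1,tid=0,i&1=0
L=3*4+0=12  i=1*2+0=2

12,2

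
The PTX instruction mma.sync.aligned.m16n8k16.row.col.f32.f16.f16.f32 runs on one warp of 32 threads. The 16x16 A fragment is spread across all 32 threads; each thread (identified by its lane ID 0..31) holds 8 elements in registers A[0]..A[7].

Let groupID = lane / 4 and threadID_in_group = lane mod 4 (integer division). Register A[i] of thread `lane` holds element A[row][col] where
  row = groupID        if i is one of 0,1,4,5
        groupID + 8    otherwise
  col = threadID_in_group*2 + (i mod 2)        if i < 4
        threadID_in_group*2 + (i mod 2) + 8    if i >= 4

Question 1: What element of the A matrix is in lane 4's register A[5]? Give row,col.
1,9

lane 4: grp=1 (4/4), tig=0 (4%4)
i=5: r=1+0=1, c=0*2+1+8=9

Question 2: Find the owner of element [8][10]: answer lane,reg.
r:8=>grp=0,rB=1  c:10=>cB=1,tig=1,lo=0
L=0*4+1=1  i=1*4+1*2+0=6

1,6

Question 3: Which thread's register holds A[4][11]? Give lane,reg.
17,5

r=4->g=4,rb=0  c=11->cb=1,t=1,b0=1
L=4*4+1=17  i=1*4+0*2+1=5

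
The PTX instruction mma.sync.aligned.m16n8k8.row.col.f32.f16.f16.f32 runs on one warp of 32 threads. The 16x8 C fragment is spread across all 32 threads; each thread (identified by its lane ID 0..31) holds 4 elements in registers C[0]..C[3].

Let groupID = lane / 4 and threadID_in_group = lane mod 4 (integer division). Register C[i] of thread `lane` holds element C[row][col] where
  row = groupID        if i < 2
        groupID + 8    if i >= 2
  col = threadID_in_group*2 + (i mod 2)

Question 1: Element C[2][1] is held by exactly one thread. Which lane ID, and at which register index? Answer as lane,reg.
8,1

r=2->g=2,rb=0  c=1->t=0,b0=1
L=2*4+0=8  i=0*2+1=1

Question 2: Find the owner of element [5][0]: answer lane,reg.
r:5=>grp=5,rB=0  c:0=>tig=0,lo=0
L=5*4+0=20  i=0*2+0=0

20,0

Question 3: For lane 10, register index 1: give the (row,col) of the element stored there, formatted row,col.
2,5

10: G=2,T=2
[1] (2+0,2*2+1) = (2,5)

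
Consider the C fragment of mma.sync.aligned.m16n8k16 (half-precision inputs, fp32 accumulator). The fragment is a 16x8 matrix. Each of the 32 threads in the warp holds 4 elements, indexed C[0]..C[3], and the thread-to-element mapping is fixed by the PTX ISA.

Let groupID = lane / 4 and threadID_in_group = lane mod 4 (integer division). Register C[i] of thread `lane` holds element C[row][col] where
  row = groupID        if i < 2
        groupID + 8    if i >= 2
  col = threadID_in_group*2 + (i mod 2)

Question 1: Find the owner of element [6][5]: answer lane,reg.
26,1

r=6→G=6,rhi=0  c=5→T=2,p=1
L=6*4+2=26  i=0*2+1=1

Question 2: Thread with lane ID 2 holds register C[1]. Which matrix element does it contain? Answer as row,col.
2: grp=0,tig=2
[1] (0+0,2*2+1) = (0,5)

0,5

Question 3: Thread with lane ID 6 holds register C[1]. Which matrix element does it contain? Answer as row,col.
6: g=1,t=2
[1] (1+0,2*2+1) = (1,5)

1,5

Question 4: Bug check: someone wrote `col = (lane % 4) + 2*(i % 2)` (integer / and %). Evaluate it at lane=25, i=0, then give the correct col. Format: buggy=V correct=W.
`(lane % 4) + 2*(i % 2)`[25,0]->1
lane 25: gid=6 (25/4), tid=1 (25%4)
i=0: r=6+0=6, c=1*2+0=2
col: 1 vs 2

buggy=1 correct=2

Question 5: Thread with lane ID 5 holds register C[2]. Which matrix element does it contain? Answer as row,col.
9,2

5: gid=1,tid=1
[2] (1+8,1*2+0) = (9,2)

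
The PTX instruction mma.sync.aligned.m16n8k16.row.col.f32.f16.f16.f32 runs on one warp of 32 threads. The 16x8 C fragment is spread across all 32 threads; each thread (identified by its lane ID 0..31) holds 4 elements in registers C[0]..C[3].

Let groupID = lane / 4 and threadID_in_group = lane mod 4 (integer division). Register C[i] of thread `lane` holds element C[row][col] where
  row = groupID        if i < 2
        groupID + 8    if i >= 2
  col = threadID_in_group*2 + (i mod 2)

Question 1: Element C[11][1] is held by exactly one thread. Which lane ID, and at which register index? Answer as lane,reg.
12,3

r=11→G=3,rhi=1  c=1→T=0,p=1
L=3*4+0=12  i=1*2+1=3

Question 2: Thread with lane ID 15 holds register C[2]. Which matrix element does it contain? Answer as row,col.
11,6

lane 15: g=3 (15/4), t=3 (15%4)
i=2: r=3+8=11, c=3*2+0=6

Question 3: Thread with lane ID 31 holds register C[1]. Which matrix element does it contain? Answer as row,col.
7,7

L=31->gid=31>>2=7, tid=31&3=3
[1]->row 7+0=7  col 3·2+1=7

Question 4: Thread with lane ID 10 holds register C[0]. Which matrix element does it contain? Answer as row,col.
2,4

L=10->g=10>>2=2, t=10&3=2
[0]->row 2+0=2  col 2·2+0=4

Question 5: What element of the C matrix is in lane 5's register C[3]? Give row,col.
9,3

lane 5->5/4=1, 5 mod 4=1
i=3  r:1+8->9  c:2·1+1->3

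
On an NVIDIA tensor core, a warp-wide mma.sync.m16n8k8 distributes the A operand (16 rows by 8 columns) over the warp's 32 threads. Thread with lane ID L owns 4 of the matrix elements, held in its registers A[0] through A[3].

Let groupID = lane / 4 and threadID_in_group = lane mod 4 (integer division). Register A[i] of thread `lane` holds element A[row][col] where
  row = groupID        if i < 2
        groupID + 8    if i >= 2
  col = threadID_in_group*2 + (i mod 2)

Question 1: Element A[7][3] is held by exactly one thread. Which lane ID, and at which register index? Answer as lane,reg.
29,1

r=7→G=7,rhi=0  c=3→T=1,p=1
L=7*4+1=29  i=0*2+1=1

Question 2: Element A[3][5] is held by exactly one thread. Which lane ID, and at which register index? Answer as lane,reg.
r=3→G=3,rhi=0  c=5→T=2,p=1
L=3*4+2=14  i=0*2+1=1

14,1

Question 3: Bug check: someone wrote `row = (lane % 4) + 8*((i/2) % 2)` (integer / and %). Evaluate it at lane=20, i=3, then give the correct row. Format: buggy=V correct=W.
buggy=8 correct=13

`(lane % 4) + 8*((i/2) % 2)`[20,3]->8
20: gid=5,tid=0
[3] (5+8,0*2+1) = (13,1)
row: 8 vs 13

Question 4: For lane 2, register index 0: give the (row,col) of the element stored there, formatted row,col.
lane 2=>2/4=0, 2 mod 4=2
i=0  r:0+0=>0  c:2·2+0=>4

0,4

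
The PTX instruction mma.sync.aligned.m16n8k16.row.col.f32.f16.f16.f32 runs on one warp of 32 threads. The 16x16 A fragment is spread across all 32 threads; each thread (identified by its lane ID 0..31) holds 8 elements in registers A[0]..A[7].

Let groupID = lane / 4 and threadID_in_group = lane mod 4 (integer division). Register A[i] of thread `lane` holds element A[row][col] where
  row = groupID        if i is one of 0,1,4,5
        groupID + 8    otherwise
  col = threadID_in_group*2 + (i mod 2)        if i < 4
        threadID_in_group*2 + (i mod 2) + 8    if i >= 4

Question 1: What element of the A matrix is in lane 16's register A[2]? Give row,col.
L=16=>grp=16>>2=4, tig=16&3=0
[2]=>row 4+8=12  col 0·2+0+0=0

12,0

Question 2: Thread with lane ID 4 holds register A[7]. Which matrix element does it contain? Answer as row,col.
9,9

lane 4: G=1 (4/4), T=0 (4%4)
i=7: r=1+8=9, c=0*2+1+8=9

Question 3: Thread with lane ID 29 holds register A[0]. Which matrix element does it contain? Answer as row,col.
7,2

lane 29: gid=7 (29/4), tid=1 (29%4)
i=0: r=7+0=7, c=1*2+0+0=2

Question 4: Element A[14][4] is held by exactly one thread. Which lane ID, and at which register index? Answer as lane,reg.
r=14→G=6,rhi=1  c=4→chi=0,T=2,p=0
L=6*4+2=26  i=0*4+1*2+0=2

26,2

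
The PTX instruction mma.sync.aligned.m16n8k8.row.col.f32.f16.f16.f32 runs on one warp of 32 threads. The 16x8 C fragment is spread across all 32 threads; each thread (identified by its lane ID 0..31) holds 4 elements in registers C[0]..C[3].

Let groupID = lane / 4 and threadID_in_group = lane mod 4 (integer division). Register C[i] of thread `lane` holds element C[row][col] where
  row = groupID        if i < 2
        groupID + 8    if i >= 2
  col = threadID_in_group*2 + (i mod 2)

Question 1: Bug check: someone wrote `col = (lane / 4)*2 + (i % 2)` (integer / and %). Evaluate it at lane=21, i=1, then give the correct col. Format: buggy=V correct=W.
buggy=11 correct=3

`(lane / 4)*2 + (i % 2)`[21,1]=>11
21: grp=5,tig=1
[1] (5+0,1*2+1) = (5,3)
col: 11 vs 3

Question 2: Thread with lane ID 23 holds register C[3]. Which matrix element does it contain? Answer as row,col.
23: gid=5,tid=3
[3] (5+8,3*2+1) = (13,7)

13,7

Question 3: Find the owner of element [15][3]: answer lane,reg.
29,3

r:15=>grp=7,rB=1  c:3=>tig=1,lo=1
L=7*4+1=29  i=1*2+1=3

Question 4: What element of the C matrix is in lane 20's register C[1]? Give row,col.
lane 20->20/4=5, 20 mod 4=0
i=1  r:5+0->5  c:2·0+1->1

5,1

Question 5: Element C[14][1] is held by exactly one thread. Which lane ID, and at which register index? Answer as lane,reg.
24,3

r=14→G=6,rhi=1  c=1→T=0,p=1
L=6*4+0=24  i=1*2+1=3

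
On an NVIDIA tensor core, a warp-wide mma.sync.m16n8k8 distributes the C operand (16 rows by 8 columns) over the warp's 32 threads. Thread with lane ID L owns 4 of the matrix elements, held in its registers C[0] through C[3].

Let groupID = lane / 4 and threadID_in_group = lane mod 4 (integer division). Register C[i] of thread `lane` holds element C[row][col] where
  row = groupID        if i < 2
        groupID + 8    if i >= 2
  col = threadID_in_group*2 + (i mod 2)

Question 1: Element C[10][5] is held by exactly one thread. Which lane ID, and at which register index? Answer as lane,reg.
r: 10->gid=2,r8=1  c: 5->tid=2,i&1=1
L=2*4+2=10  i=1*2+1=3

10,3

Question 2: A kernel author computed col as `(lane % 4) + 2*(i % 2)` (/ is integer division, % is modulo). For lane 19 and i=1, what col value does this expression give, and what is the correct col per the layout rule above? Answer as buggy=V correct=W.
buggy=5 correct=7

`(lane % 4) + 2*(i % 2)`[19,1]->5
lane 19: g=4 (19/4), t=3 (19%4)
i=1: r=4+0=4, c=3*2+1=7
col: 5 vs 7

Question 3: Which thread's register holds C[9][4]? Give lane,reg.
r=9→G=1,rhi=1  c=4→T=2,p=0
L=1*4+2=6  i=1*2+0=2

6,2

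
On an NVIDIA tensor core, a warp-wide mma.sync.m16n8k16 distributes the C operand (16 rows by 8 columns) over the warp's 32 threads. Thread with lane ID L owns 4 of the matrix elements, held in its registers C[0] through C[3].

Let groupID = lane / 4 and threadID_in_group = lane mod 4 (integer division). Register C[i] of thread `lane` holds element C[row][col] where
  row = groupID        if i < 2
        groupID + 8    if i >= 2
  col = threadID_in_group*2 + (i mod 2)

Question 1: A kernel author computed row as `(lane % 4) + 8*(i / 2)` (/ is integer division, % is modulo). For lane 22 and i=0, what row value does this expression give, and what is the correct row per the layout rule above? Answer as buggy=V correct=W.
`(lane % 4) + 8*(i / 2)`[22,0]=>2
lane 22: grp=5 (22/4), tig=2 (22%4)
i=0: r=5+0=5, c=2*2+0=4
row: 2 vs 5

buggy=2 correct=5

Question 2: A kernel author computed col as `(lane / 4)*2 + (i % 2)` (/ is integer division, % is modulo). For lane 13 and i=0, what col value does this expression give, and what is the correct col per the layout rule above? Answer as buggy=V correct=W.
buggy=6 correct=2

`(lane / 4)*2 + (i % 2)`[13,0]→6
lane 13→13/4=3, 13 mod 4=1
i=0  r:3+0→3  c:2·1+0→2
col: 6 vs 2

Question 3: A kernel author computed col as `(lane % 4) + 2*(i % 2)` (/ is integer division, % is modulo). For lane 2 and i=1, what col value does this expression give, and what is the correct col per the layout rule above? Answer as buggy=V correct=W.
`(lane % 4) + 2*(i % 2)`[2,1]⇒4
lane 2⇒2/4=0, 2 mod 4=2
i=1  r:0+0⇒0  c:2·2+1⇒5
col: 4 vs 5

buggy=4 correct=5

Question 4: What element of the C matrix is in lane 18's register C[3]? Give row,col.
lane 18: grp=4 (18/4), tig=2 (18%4)
i=3: r=4+8=12, c=2*2+1=5

12,5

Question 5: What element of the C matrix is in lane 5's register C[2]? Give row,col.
9,2

lane 5=>5/4=1, 5 mod 4=1
i=2  r:1+8=>9  c:2·1+0=>2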